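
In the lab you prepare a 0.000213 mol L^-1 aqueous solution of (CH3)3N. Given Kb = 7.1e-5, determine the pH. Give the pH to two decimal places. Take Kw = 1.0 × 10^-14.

(CH3)3N + H2O ⇌ (CH3)3NH+ + OH-
Kb = [OH-]²/(0.000213 − [OH-]) = 7.1 × 10^-5
Here C₀/Kb ≈ 3, so the small-[OH-] approximation fails. Use the quadratic:
[OH-] = (−Kb + √(Kb² + 4·Kb·C₀))/2 = 9.25 × 10^-5 M
pOH = −log(9.25 × 10^-5) = 4.03; pH = 14.00 − 4.03 = 9.97

pH = 9.97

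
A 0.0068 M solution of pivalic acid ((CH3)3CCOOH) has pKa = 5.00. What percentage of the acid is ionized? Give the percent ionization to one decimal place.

3.8%

(CH3)3CCOOH ⇌ (CH3)3CCOO- + H+; let x = [H+] at equilibrium.
Ka = 10^(−5.00) = 1.00 × 10^-5
x ≈ √(Ka·C₀) = √(1.00 × 10^-5 × 0.0068) = 2.61 × 10^-4 M
Fraction ionized = 2.61 × 10^-4 / 0.0068 = 0.0384 → 3.8%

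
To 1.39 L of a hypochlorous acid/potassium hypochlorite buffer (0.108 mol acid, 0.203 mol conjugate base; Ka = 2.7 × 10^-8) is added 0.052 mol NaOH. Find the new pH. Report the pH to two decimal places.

After neutralization: n(HOCl) = 0.056 mol, n(OCl-) = 0.255 mol.
pKa = −log(2.7 × 10^-8) = 7.569
pH = pKa + log(n_OCl-/n_HOCl) = 7.569 + log(0.255/0.056) = 7.569 + (+0.658)

pH = 8.23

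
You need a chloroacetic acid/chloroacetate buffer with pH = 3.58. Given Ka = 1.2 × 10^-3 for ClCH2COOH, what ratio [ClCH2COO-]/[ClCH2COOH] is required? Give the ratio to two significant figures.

ratio = 4.6

pKa = -log(1.2 × 10^-3) = 2.921
pH = pKa + log(r) ⇒ log(r) = 3.58 − 2.921 = +0.659
r = [ClCH2COO-]/[ClCH2COOH] = 10^(+0.659) = 4.56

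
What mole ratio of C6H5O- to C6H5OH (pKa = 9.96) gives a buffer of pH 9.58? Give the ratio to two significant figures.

ratio = 0.42

pH = pKa + log(r) ⇒ log(r) = 9.58 − 9.96 = -0.38
r = [C6H5O-]/[C6H5OH] = 10^(-0.38) = 0.417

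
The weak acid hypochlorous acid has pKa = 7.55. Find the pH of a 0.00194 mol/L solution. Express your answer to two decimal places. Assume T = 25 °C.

pH = 5.13

HOCl ⇌ OCl- + H+
Ka = 10^(−7.55) = 2.82 × 10^-8
From the ICE table, Ka = [H+]²/(0.00194 − [H+]) = 2.82 × 10^-8.
Assume [H+] ≪ 0.00194: [H+] ≈ √(2.82 × 10^-8 × 0.00194) = 7.40 × 10^-6 M
Check: 0.38% ionized — well under 5%, approximation valid.
pH = −log(7.40 × 10^-6) = 5.13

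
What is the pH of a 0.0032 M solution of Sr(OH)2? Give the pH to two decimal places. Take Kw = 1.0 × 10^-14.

Sr(OH)2 is a strong base (each formula unit releases 2 OH-); [OH-] = 0.0064 M.
pOH = -log(0.0064) = 2.19
pH = 14.00 - 2.19 = 11.81

pH = 11.81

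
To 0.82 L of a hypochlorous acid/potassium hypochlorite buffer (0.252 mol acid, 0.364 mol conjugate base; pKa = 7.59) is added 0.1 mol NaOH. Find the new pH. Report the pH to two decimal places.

After neutralization: n(HOCl) = 0.152 mol, n(OCl-) = 0.464 mol.
pH = pKa + log([A⁻]/[HA]) = 7.59 + log(0.464/0.152) = 7.59 +0.485

pH = 8.07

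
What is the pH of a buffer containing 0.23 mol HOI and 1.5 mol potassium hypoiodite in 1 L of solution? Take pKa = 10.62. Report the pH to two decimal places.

pH = 11.43

Using pH = pKa + log([base]/[acid]) with [base]/[acid] = 1.5/0.23:
pH = 10.62 + (+0.814) = 11.43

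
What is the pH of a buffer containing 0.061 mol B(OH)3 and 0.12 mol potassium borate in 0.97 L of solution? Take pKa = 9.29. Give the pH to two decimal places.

pH = 9.58

Henderson–Hasselbalch: pH = pKa + log([B(OH)4-]/[B(OH)3]) = 9.29 + log(0.12/0.061)
pH = 9.29 + (+0.294) = 9.58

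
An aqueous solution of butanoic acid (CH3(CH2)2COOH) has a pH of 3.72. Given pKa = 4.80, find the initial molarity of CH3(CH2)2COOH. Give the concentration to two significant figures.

[H+] = 10^(-3.72) = 1.91 × 10^-4 M = x
Ka = 10^(−4.80) = 1.58 × 10^-5
Ka = x²/(C₀ − x) ⇒ C₀ = x + x²/Ka
C₀ = 1.91 × 10^-4 + (1.91 × 10^-4)²/(1.58 × 10^-5) = 2.50 × 10^-3 M

C₀ = 2.5 × 10^-3 M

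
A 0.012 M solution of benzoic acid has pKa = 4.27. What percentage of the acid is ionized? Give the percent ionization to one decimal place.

C6H5COOH ⇌ C6H5COO- + H+; let x = [H+] at equilibrium.
Ka = 10^(−4.27) = 5.37 × 10^-5
Ka = x²/(C₀ − x); solving the quadratic gives x = 7.76 × 10^-4 M.
Fraction ionized = 7.76 × 10^-4 / 0.012 = 0.0647 → 6.5%

6.5%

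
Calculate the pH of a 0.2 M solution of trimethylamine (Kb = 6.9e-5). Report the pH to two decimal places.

pH = 11.57

(CH3)3N + H2O ⇌ (CH3)3NH+ + OH-
Kb = [OH-]²/(0.2 − [OH-]) = 6.9 × 10^-5
Assume [OH-] ≪ 0.2: [OH-] ≈ √(6.9 × 10^-5 × 0.2) = 3.71 × 10^-3 M
Check: 1.9% ionized — well under 5%, approximation valid.
pOH = 2.43, so pH = 14.00 − pOH = 11.57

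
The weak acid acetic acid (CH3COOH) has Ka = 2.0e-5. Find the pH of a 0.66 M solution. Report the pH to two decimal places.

pH = 2.44

CH3COOH ⇌ CH3COO- + H+
From the ICE table, Ka = x²/(0.66 − x) = 2.0 × 10^-5.
Neglecting x in the denominator: x = √(2.0 × 10^-5 × 0.66) = 3.63 × 10^-3 M
Check: 0.55% ionized — well under 5%, approximation valid.
pH = −log(3.63 × 10^-3) = 2.44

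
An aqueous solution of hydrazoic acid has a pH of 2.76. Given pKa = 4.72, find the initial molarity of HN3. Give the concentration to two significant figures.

C₀ = 1.6 × 10^-1 M

[H+] = 10^(-2.76) = 1.74 × 10^-3 M = x
Ka = 10^(−4.72) = 1.91 × 10^-5
Ka = x²/(C₀ − x) ⇒ C₀ = x + x²/Ka
C₀ = 1.74 × 10^-3 + (1.74 × 10^-3)²/(1.91 × 10^-5) = 1.60 × 10^-1 M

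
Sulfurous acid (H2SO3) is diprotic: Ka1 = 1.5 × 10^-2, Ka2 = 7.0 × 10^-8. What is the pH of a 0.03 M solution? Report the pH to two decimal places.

Since Ka1 ≫ Ka2, the first ionization dominates [H+].
Ka1 = x²/(0.03 − x) = 1.5 × 10^-2
Solving the quadratic: x = (−Ka1 + √(Ka1² + 4·Ka1·C₀))/2 = 1.50 × 10^-2 M
pH = −log(1.50 × 10^-2) = 1.82

pH = 1.82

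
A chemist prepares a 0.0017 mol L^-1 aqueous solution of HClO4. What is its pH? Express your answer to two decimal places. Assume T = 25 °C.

HClO4 is a strong acid and dissociates completely, so [H+] = 0.0017 M.
pH = -log(0.0017) = 2.77

pH = 2.77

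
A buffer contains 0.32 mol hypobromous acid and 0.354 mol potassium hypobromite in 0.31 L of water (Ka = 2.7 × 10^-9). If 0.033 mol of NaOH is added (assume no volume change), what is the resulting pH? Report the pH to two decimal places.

pH = 8.70

OH- converts HOBr to OBr-: HOBr → 0.287 mol, OBr- → 0.387 mol.
pKa = −log(2.7 × 10^-9) = 8.569
pH = pKa + log(n_OBr-/n_HOBr) = 8.569 + log(0.387/0.287) = 8.569 + (+0.130)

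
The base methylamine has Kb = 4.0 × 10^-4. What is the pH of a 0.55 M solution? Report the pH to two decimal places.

pH = 12.17

CH3NH2 + H2O ⇌ CH3NH3+ + OH-
Kb = x²/(0.55 − x) = 4.0 × 10^-4
Neglecting x in the denominator: x = √(4.0 × 10^-4 × 0.55) = 1.48 × 10^-2 M
pOH = 1.83, so pH = 14.00 − pOH = 12.17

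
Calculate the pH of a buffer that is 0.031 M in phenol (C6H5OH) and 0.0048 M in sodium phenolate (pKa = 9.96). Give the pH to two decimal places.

pH = 9.15

Henderson–Hasselbalch: pH = pKa + log([C6H5O-]/[C6H5OH]) = 9.96 + log(0.0048/0.031)
pH = 9.96 + (-0.810) = 9.15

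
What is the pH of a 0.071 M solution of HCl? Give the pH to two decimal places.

pH = 1.15

HCl is a strong acid and dissociates completely, so [H+] = 0.071 M.
pH = -log(0.071) = 1.15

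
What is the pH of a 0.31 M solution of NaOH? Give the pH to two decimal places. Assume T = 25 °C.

pH = 13.49

NaOH is a strong base; [OH-] = 0.31 M.
pOH = -log(0.31) = 0.51
pH = 14.00 - 0.51 = 13.49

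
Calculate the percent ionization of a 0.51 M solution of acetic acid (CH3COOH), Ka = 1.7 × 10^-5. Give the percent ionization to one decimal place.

0.6%

CH3COOH ⇌ CH3COO- + H+; let x = [H+] at equilibrium.
x ≈ √(Ka·C₀) = √(1.7 × 10^-5 × 0.51) = 2.94 × 10^-3 M
% ionization = x/C₀ × 100% = 2.94 × 10^-3/0.51 × 100% = 0.6%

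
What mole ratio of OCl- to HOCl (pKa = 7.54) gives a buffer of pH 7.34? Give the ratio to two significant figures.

pH = pKa + log(r) ⇒ log(r) = 7.34 − 7.54 = -0.20
r = [OCl-]/[HOCl] = 10^(-0.20) = 0.631

ratio = 0.63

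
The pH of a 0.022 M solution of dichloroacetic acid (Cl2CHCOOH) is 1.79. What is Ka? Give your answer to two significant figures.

[H+] = 10^(-1.79) = 1.62 × 10^-2 M
At equilibrium [HA] = 0.022 − 1.62 × 10^-2 = 5.80 × 10^-3 M
Ka = [H+][A-]/[HA] = (1.62 × 10^-2)² / 5.80 × 10^-3 = 4.5 × 10^-2

Ka = 4.5 × 10^-2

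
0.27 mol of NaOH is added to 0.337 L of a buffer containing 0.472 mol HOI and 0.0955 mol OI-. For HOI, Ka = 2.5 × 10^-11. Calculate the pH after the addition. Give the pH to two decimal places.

After neutralization: n(HOI) = 0.202 mol, n(OI-) = 0.366 mol.
pKa = −log(2.5 × 10^-11) = 10.602
Henderson–Hasselbalch with mole ratio 0.366/0.202: pH = 10.602 + (+0.258)

pH = 10.86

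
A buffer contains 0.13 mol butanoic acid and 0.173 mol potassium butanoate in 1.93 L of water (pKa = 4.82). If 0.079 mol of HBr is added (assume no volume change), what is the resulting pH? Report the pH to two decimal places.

Added H+ converts CH3(CH2)2COO- to CH3(CH2)2COOH: CH3(CH2)2COOH → 0.209 mol, CH3(CH2)2COO- → 0.094 mol.
pH = pKa + log([A⁻]/[HA]) = 4.82 + log(0.094/0.209) = 4.82 -0.347

pH = 4.47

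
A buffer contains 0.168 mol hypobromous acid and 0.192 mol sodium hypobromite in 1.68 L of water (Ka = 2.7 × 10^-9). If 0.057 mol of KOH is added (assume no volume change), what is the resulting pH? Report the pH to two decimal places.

OH- converts HOBr to OBr-: HOBr → 0.111 mol, OBr- → 0.249 mol.
pKa = −log(2.7 × 10^-9) = 8.569
pH = pKa + log([A⁻]/[HA]) = 8.569 + log(0.249/0.111) = 8.569 +0.351

pH = 8.92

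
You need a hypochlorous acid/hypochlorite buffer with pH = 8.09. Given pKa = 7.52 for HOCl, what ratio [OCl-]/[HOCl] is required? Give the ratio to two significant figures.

ratio = 3.7

pH = pKa + log(r) ⇒ log(r) = 8.09 − 7.52 = +0.57
r = [OCl-]/[HOCl] = 10^(+0.57) = 3.72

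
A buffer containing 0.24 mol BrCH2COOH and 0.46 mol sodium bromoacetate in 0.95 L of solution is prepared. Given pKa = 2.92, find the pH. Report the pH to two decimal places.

Henderson–Hasselbalch: pH = pKa + log([BrCH2COO-]/[BrCH2COOH]) = 2.92 + log(0.46/0.24)
pH = 2.92 + (+0.283) = 3.20

pH = 3.20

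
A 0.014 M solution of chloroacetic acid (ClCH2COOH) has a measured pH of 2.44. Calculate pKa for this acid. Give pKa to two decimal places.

[H+] = 10^(-2.44) = 3.63 × 10^-3 M
At equilibrium [HA] = 0.014 − 3.63 × 10^-3 = 1.04 × 10^-2 M
Ka = [H+][A-]/[HA] = (3.63 × 10^-3)² / 1.04 × 10^-2 = 1.27 × 10^-3
pKa = -log(1.27 × 10^-3) = 2.90

pKa = 2.90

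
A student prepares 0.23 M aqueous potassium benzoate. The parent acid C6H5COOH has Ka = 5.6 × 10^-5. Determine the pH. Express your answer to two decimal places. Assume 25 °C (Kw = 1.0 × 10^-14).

pH = 8.81

C6H5COO- is the conjugate base of the weak acid C6H5COOH.
Kb = Kw/Ka = 1.0×10^-14 / 5.6 × 10^-5 = 1.79 × 10^-10
Kb = x²/(0.23 − x) = 1.79 × 10^-10
Assume x ≪ 0.23: x ≈ √(1.79 × 10^-10 × 0.23) = 6.42 × 10^-6 M
pOH = 5.19, so pH = 14.00 − pOH = 8.81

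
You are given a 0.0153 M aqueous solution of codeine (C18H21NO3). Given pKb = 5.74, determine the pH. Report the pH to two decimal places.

C18H21NO3 + H2O ⇌ C18H22NO3+ + OH-
Kb = 10^(−5.74) = 1.82 × 10^-6
From the ICE table, Kb = x²/(0.0153 − x) = 1.82 × 10^-6.
Assume x ≪ 0.0153: x ≈ √(1.82 × 10^-6 × 0.0153) = 1.67 × 10^-4 M
(x/C₀ = 1.1% < 5%, so the approximation holds.)
pOH = 3.78, so pH = 14.00 − pOH = 10.22

pH = 10.22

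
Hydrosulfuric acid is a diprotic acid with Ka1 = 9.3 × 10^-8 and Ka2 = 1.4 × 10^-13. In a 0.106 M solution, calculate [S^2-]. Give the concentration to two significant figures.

First ionization gives [H+] ≈ [HS-] = 9.93 × 10^-5 M.
Second step: Ka2 = [H+][S^2-]/[HS-] ≈ [S^2-] (since [H+] ≈ [HS-]).
So [S^2-] ≈ Ka2.

1.4 × 10^-13 M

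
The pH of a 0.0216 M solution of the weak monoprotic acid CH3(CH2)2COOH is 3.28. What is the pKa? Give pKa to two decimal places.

pKa = 4.88

[H+] = 10^(-3.28) = 5.25 × 10^-4 M
At equilibrium [HA] = 0.0216 − 5.25 × 10^-4 = 2.11 × 10^-2 M
Ka = [H+][A-]/[HA] = (5.25 × 10^-4)² / 2.11 × 10^-2 = 1.31 × 10^-5
pKa = -log(1.31 × 10^-5) = 4.88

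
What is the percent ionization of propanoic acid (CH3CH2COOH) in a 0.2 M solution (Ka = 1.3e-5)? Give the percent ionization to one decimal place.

0.8%

CH3CH2COOH ⇌ CH3CH2COO- + H+; let x = [H+] at equilibrium.
x ≈ √(Ka·C₀) = √(1.3 × 10^-5 × 0.2) = 1.61 × 10^-3 M
% ionization = x/C₀ × 100% = 1.61 × 10^-3/0.2 × 100% = 0.8%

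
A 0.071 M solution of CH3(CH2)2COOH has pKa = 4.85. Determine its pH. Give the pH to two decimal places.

pH = 3.00

CH3(CH2)2COOH ⇌ CH3(CH2)2COO- + H+
Ka = 10^(−4.85) = 1.41 × 10^-5
From the ICE table, Ka = x²/(0.071 − x) = 1.41 × 10^-5.
Since Ka ≪ C₀, x ≈ √(Ka·C₀) = 1.00 × 10^-3 M.
pH = −log(1.00 × 10^-3) = 3.00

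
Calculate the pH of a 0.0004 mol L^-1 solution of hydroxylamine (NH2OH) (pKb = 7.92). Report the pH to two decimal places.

pH = 8.34

NH2OH + H2O ⇌ NH3OH+ + OH-
Kb = 10^(−7.92) = 1.20 × 10^-8
Kb = [OH-]²/(0.0004 − [OH-]) = 1.20 × 10^-8
Neglecting [OH-] in the denominator: [OH-] = √(1.20 × 10^-8 × 0.0004) = 2.19 × 10^-6 M
pOH = −log(2.19 × 10^-6) = 5.66; pH = 14.00 − 5.66 = 8.34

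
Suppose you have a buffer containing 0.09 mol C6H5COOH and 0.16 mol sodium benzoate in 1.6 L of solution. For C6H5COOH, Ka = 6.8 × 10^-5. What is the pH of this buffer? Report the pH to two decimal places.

pH = 4.42

pKa = −log(6.8 × 10^-5) = 4.167
Henderson–Hasselbalch: pH = pKa + log([C6H5COO-]/[C6H5COOH]) = 4.167 + log(0.16/0.09)
pH = 4.167 + (+0.250) = 4.42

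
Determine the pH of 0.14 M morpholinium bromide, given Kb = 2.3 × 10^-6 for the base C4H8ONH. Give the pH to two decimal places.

C4H8ONH2+ is the conjugate acid of the weak base C4H8ONH.
Ka = Kw/Kb = 1.0×10^-14 / 2.3 × 10^-6 = 4.35 × 10^-9
From the ICE table, Ka = [H+]²/(0.14 − [H+]) = 4.35 × 10^-9.
Assume [H+] ≪ 0.14: [H+] ≈ √(4.35 × 10^-9 × 0.14) = 2.47 × 10^-5 M
pH = −log(2.47 × 10^-5) = 4.61

pH = 4.61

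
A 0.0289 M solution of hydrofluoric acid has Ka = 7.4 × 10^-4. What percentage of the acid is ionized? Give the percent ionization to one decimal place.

14.8%

HF ⇌ F- + H+; let x = [H+] at equilibrium.
Ka = x²/(C₀ − x); solving the quadratic gives x = 4.27 × 10^-3 M.
% ionization = x/C₀ × 100% = 4.27 × 10^-3/0.0289 × 100% = 14.8%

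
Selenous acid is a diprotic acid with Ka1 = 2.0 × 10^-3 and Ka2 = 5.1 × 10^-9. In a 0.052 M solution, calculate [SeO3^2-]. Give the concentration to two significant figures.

First ionization gives [H+] ≈ [HSeO3-] = 9.25 × 10^-3 M.
Second step: Ka2 = [H+][SeO3^2-]/[HSeO3-] ≈ [SeO3^2-] (since [H+] ≈ [HSeO3-]).
So [SeO3^2-] ≈ Ka2.

5.1 × 10^-9 M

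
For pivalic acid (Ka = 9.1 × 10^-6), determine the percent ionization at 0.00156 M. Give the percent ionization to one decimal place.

(CH3)3CCOOH ⇌ (CH3)3CCOO- + H+; let x = [H+] at equilibrium.
Ka = x²/(C₀ − x); solving the quadratic gives x = 1.15 × 10^-4 M.
% ionization = x/C₀ × 100% = 1.15 × 10^-4/0.00156 × 100% = 7.4%

7.4%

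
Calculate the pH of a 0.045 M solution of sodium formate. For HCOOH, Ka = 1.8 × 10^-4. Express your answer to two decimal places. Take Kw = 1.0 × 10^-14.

pH = 8.20

HCOO- is the conjugate base of the weak acid HCOOH.
Kb = Kw/Ka = 1.0×10^-14 / 1.8 × 10^-4 = 5.56 × 10^-11
Kb = [OH-]²/(0.045 − [OH-]) = 5.56 × 10^-11
Neglecting [OH-] in the denominator: [OH-] = √(5.56 × 10^-11 × 0.045) = 1.58 × 10^-6 M
([OH-]/C₀ = 0.0035% < 5%, so the approximation holds.)
pOH = −log(1.58 × 10^-6) = 5.80; pH = 14.00 − 5.80 = 8.20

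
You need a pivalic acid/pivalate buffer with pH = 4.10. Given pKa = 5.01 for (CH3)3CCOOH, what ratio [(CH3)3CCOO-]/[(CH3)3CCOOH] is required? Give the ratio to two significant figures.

pH = pKa + log(r) ⇒ log(r) = 4.10 − 5.01 = -0.91
r = [(CH3)3CCOO-]/[(CH3)3CCOOH] = 10^(-0.91) = 0.123

ratio = 0.12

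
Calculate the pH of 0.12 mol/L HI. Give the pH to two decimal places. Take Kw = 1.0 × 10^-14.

pH = 0.92

HI is a strong acid and dissociates completely, so [H+] = 0.12 M.
pH = -log(0.12) = 0.92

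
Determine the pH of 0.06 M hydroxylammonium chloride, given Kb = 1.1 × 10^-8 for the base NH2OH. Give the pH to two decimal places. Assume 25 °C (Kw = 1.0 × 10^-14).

NH3OH+ is the conjugate acid of the weak base NH2OH.
Ka = Kw/Kb = 1.0×10^-14 / 1.1 × 10^-8 = 9.09 × 10^-7
Ka = [H+]²/(0.06 − [H+]) = 9.09 × 10^-7
Neglecting [H+] in the denominator: [H+] = √(9.09 × 10^-7 × 0.06) = 2.34 × 10^-4 M
Check: 0.39% ionized — well under 5%, approximation valid.
pH = −log(2.34 × 10^-4) = 3.63

pH = 3.63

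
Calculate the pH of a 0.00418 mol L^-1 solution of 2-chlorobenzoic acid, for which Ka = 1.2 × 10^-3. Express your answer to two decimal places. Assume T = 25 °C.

ClC6H4COOH ⇌ ClC6H4COO- + H+
From the ICE table, Ka = x²/(0.00418 − x) = 1.2 × 10^-3.
x is not negligible relative to C₀; solve x² + 0.0012·x − 5.02e-06 = 0.
x = (−Ka + √(Ka² + 4·Ka·C₀))/2 = 1.72 × 10^-3 M
pH = −log[H+] = −log(1.72 × 10^-3) = 2.76

pH = 2.76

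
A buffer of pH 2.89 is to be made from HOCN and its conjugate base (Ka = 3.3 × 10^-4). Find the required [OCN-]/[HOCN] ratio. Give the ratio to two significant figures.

ratio = 0.26

pKa = -log(3.3 × 10^-4) = 3.481
pH = pKa + log(r) ⇒ log(r) = 2.89 − 3.481 = -0.591
r = [OCN-]/[HOCN] = 10^(-0.591) = 0.256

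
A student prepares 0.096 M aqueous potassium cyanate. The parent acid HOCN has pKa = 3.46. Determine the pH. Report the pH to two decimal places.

pH = 8.22

OCN- is the conjugate base of the weak acid HOCN.
Ka = 10^(−3.46) = 3.47 × 10^-4
Kb = Kw/Ka = 1.0×10^-14 / 3.47 × 10^-4 = 2.88 × 10^-11
Let x = [OH-] at equilibrium. Kb = x²/(0.096 − x).
Neglecting x in the denominator: x = √(2.88 × 10^-11 × 0.096) = 1.66 × 10^-6 M
Check: 0.0017% ionized — well under 5%, approximation valid.
pOH = 5.78, so pH = 14.00 − pOH = 8.22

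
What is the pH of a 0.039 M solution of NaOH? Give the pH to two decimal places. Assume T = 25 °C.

pH = 12.59

NaOH is a strong base; [OH-] = 0.039 M.
pOH = -log(0.039) = 1.41
pH = 14.00 - 1.41 = 12.59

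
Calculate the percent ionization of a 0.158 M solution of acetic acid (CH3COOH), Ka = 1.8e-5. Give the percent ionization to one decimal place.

CH3COOH ⇌ CH3COO- + H+; let x = [H+] at equilibrium.
x ≈ √(Ka·C₀) = √(1.8 × 10^-5 × 0.158) = 1.69 × 10^-3 M
Fraction ionized = 1.69 × 10^-3 / 0.158 = 0.0107 → 1.1%

1.1%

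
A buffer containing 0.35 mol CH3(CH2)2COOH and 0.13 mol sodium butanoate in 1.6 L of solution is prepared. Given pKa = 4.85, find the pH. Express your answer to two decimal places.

pH = pKa + log([A⁻]/[HA]) = 4.85 + log(0.13/0.35)
pH = 4.85 + (-0.430) = 4.42

pH = 4.42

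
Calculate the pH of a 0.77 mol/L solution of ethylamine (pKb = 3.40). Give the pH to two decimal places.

pH = 12.24

C2H5NH2 + H2O ⇌ C2H5NH3+ + OH-
Kb = 10^(−3.40) = 3.98 × 10^-4
Let x = [OH-] at equilibrium. Kb = x²/(0.77 − x).
Neglecting x in the denominator: x = √(3.98 × 10^-4 × 0.77) = 1.75 × 10^-2 M
pOH = 1.76, so pH = 14.00 − pOH = 12.24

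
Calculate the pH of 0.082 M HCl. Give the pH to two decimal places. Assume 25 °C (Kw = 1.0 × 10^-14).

pH = 1.09

HCl is a strong acid and dissociates completely, so [H+] = 0.082 M.
pH = -log(0.082) = 1.09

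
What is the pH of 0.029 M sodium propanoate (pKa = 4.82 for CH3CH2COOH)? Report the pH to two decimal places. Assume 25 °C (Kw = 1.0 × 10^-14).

CH3CH2COO- is the conjugate base of the weak acid CH3CH2COOH.
Ka = 10^(−4.82) = 1.51 × 10^-5
Kb = Kw/Ka = 1.0×10^-14 / 1.51 × 10^-5 = 6.62 × 10^-10
From the ICE table, Kb = [OH-]²/(0.029 − [OH-]) = 6.62 × 10^-10.
Assume [OH-] ≪ 0.029: [OH-] ≈ √(6.62 × 10^-10 × 0.029) = 4.38 × 10^-6 M
([OH-]/C₀ = 0.015% < 5%, so the approximation holds.)
pOH = −log(4.38 × 10^-6) = 5.36; pH = 14.00 − 5.36 = 8.64

pH = 8.64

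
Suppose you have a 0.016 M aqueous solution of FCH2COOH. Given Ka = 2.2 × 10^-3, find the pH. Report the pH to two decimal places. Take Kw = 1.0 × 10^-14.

FCH2COOH ⇌ FCH2COO- + H+
From the ICE table, Ka = x²/(0.016 − x) = 2.2 × 10^-3.
Here C₀/Ka ≈ 7.27, so the small-x approximation fails. Use the quadratic:
x = [−0.0022 + √(0.0022² + 0.000141)]/2 = 4.93 × 10^-3 M
pH = −log(4.93 × 10^-3) = 2.31

pH = 2.31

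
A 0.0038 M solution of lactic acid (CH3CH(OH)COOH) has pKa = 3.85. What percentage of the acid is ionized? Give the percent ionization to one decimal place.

CH3CH(OH)COOH ⇌ CH3CH(OH)COO- + H+; let x = [H+] at equilibrium.
Ka = 10^(−3.85) = 1.41 × 10^-4
Ka = x²/(C₀ − x); solving the quadratic gives x = 6.65 × 10^-4 M.
% ionization = x/C₀ × 100% = 6.65 × 10^-4/0.0038 × 100% = 17.5%

17.5%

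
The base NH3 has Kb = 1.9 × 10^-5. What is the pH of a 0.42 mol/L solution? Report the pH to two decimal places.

pH = 11.45

NH3 + H2O ⇌ NH4+ + OH-
From the ICE table, Kb = x²/(0.42 − x) = 1.9 × 10^-5.
Assume x ≪ 0.42: x ≈ √(1.9 × 10^-5 × 0.42) = 2.82 × 10^-3 M
(x/C₀ = 0.67% < 5%, so the approximation holds.)
pOH = −log(2.82 × 10^-3) = 2.55; pH = 14.00 − 2.55 = 11.45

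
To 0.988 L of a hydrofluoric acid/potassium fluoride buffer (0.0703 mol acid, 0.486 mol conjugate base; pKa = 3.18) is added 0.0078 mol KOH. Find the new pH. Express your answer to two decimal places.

OH- converts HF to F-: HF → 0.0625 mol, F- → 0.494 mol.
pH = pKa + log([A⁻]/[HA]) = 3.18 + log(0.494/0.0625) = 3.18 +0.898

pH = 4.08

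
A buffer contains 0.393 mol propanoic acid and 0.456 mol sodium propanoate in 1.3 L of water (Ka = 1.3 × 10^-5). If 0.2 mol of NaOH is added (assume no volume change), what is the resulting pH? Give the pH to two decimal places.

pH = 5.42

After neutralization: n(CH3CH2COOH) = 0.193 mol, n(CH3CH2COO-) = 0.656 mol.
pKa = −log(1.3 × 10^-5) = 4.886
Henderson–Hasselbalch with mole ratio 0.656/0.193: pH = 4.886 + (+0.531)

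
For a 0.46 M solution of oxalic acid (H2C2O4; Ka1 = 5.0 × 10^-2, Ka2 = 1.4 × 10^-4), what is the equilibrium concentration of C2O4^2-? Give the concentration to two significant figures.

First ionization gives [H+] ≈ [HC2O4-] = 1.29 × 10^-1 M.
Second step: Ka2 = [H+][C2O4^2-]/[HC2O4-] ≈ [C2O4^2-] (since [H+] ≈ [HC2O4-]).
So [C2O4^2-] ≈ Ka2.

1.4 × 10^-4 M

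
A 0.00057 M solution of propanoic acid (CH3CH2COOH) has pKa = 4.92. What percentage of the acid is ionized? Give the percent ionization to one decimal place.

CH3CH2COOH ⇌ CH3CH2COO- + H+; let x = [H+] at equilibrium.
Ka = 10^(−4.92) = 1.20 × 10^-5
Solve x² + 1.2e-05x − 6.84e-09 = 0 → x = 7.69 × 10^-5 M
% ionization = x/C₀ × 100% = 7.69 × 10^-5/0.00057 × 100% = 13.5%

13.5%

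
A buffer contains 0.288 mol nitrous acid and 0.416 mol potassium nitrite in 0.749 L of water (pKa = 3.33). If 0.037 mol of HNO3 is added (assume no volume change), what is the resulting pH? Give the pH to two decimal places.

After neutralization: n(HNO2) = 0.325 mol, n(NO2-) = 0.379 mol.
pH = pKa + log([A⁻]/[HA]) = 3.33 + log(0.379/0.325) = 3.33 +0.067

pH = 3.40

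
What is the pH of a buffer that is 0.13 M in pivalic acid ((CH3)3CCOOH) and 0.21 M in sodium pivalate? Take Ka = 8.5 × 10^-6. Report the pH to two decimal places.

pKa = −log(8.5 × 10^-6) = 5.071
Using pH = pKa + log([base]/[acid]) with [base]/[acid] = 0.21/0.13:
pH = 5.071 + (+0.208) = 5.28

pH = 5.28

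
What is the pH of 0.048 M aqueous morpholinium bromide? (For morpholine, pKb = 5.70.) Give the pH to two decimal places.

C4H8ONH2+ is the conjugate acid of the weak base C4H8ONH.
Kb = 10^(−5.70) = 2.00 × 10^-6
Ka = Kw/Kb = 1.0×10^-14 / 2.00 × 10^-6 = 5.00 × 10^-9
From the ICE table, Ka = x²/(0.048 − x) = 5.00 × 10^-9.
Since Ka ≪ C₀, x ≈ √(Ka·C₀) = 1.55 × 10^-5 M.
pH = −log[H+] = −log(1.55 × 10^-5) = 4.81

pH = 4.81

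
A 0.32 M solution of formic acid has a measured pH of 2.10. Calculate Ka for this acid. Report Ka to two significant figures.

Ka = 2.0 × 10^-4

[H+] = 10^(-2.10) = 7.94 × 10^-3 M
At equilibrium [HA] = 0.32 − 7.94 × 10^-3 = 3.12 × 10^-1 M
Ka = [H+][A-]/[HA] = (7.94 × 10^-3)² / 3.12 × 10^-1 = 2.0 × 10^-4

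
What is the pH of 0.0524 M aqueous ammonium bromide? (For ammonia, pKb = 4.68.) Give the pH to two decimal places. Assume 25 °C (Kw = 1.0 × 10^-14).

pH = 5.30

NH4+ is the conjugate acid of the weak base NH3.
Kb = 10^(−4.68) = 2.09 × 10^-5
Ka = Kw/Kb = 1.0×10^-14 / 2.09 × 10^-5 = 4.78 × 10^-10
Ka = [H+]²/(0.0524 − [H+]) = 4.78 × 10^-10
Assume [H+] ≪ 0.0524: [H+] ≈ √(4.78 × 10^-10 × 0.0524) = 5.00 × 10^-6 M
Check: 0.0096% ionized — well under 5%, approximation valid.
pH = −log(5.00 × 10^-6) = 5.30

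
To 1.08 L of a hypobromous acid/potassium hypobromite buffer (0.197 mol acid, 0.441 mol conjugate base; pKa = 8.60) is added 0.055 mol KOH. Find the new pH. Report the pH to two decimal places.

After neutralization: n(HOBr) = 0.142 mol, n(OBr-) = 0.496 mol.
pH = pKa + log(n_OBr-/n_HOBr) = 8.60 + log(0.496/0.142) = 8.60 + (+0.543)

pH = 9.14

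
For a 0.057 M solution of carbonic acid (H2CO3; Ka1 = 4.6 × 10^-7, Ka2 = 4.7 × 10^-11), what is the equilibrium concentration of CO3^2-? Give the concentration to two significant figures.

First ionization gives [H+] ≈ [HCO3-] = 1.62 × 10^-4 M.
Second step: Ka2 = [H+][CO3^2-]/[HCO3-] ≈ [CO3^2-] (since [H+] ≈ [HCO3-]).
So [CO3^2-] ≈ Ka2.

4.7 × 10^-11 M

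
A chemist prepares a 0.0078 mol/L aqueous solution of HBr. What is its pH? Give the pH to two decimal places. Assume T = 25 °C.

HBr is a strong acid and dissociates completely, so [H+] = 0.0078 M.
pH = -log(0.0078) = 2.11

pH = 2.11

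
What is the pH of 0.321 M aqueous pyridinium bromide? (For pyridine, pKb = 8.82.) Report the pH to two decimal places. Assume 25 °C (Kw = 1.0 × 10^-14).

pH = 2.84

C5H5NH+ is the conjugate acid of the weak base C5H5N.
Kb = 10^(−8.82) = 1.51 × 10^-9
Ka = Kw/Kb = 1.0×10^-14 / 1.51 × 10^-9 = 6.62 × 10^-6
Ka = [H+]²/(0.321 − [H+]) = 6.62 × 10^-6
Assume [H+] ≪ 0.321: [H+] ≈ √(6.62 × 10^-6 × 0.321) = 1.46 × 10^-3 M
([H+]/C₀ = 0.45% < 5%, so the approximation holds.)
pH = −log[H+] = −log(1.46 × 10^-3) = 2.84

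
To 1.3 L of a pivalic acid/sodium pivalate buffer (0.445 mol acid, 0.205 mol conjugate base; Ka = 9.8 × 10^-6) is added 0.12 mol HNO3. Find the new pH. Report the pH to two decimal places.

pH = 4.19

After neutralization: n((CH3)3CCOOH) = 0.565 mol, n((CH3)3CCOO-) = 0.085 mol.
pKa = −log(9.8 × 10^-6) = 5.009
pH = pKa + log([A⁻]/[HA]) = 5.009 + log(0.085/0.565) = 5.009 -0.823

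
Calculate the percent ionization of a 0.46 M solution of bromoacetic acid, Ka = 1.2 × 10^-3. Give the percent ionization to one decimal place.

5.0%

BrCH2COOH ⇌ BrCH2COO- + H+; let x = [H+] at equilibrium.
Solve x² + 0.0012x − 0.000552 = 0 → x = 2.29 × 10^-2 M
% ionization = x/C₀ × 100% = 2.29 × 10^-2/0.46 × 100% = 5.0%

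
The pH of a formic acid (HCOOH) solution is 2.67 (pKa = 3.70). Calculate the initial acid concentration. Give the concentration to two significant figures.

C₀ = 2.5 × 10^-2 M

[H+] = 10^(-2.67) = 2.14 × 10^-3 M = x
Ka = 10^(−3.70) = 2.00 × 10^-4
Ka = x²/(C₀ − x) ⇒ C₀ = x + x²/Ka
C₀ = 2.14 × 10^-3 + (2.14 × 10^-3)²/(2.00 × 10^-4) = 2.50 × 10^-2 M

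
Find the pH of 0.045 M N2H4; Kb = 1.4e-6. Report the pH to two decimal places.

N2H4 + H2O ⇌ N2H5+ + OH-
Kb = x²/(0.045 − x) = 1.4 × 10^-6
Assume x ≪ 0.045: x ≈ √(1.4 × 10^-6 × 0.045) = 2.51 × 10^-4 M
pOH = −log(2.51 × 10^-4) = 3.60; pH = 14.00 − 3.60 = 10.40

pH = 10.40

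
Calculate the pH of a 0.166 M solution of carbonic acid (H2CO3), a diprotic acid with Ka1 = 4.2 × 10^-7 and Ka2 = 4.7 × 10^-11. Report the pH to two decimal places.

pH = 3.58

Since Ka1 ≫ Ka2, the first ionization dominates [H+].
Ka1 = x²/(0.166 − x) = 4.2 × 10^-7
x ≈ √(4.2 × 10^-7 × 0.166) = 2.64 × 10^-4 M
pH = −log(2.64 × 10^-4) = 3.58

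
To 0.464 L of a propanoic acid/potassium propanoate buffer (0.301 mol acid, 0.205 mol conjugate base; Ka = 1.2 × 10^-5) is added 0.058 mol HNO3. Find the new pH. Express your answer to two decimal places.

Added H+ converts CH3CH2COO- to CH3CH2COOH: CH3CH2COOH → 0.359 mol, CH3CH2COO- → 0.147 mol.
pKa = −log(1.2 × 10^-5) = 4.921
pH = pKa + log([A⁻]/[HA]) = 4.921 + log(0.147/0.359) = 4.921 -0.388

pH = 4.53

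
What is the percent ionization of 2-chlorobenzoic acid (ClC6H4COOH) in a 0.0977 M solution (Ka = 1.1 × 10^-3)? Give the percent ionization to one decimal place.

10.1%

ClC6H4COOH ⇌ ClC6H4COO- + H+; let x = [H+] at equilibrium.
Ka = x²/(C₀ − x); solving the quadratic gives x = 9.83 × 10^-3 M.
% ionization = x/C₀ × 100% = 9.83 × 10^-3/0.0977 × 100% = 10.1%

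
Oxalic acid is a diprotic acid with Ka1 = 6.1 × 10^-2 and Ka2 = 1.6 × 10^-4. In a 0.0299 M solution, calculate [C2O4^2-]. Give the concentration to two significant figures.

1.6 × 10^-4 M

First ionization gives [H+] ≈ [HC2O4-] = 2.20 × 10^-2 M.
Second step: Ka2 = [H+][C2O4^2-]/[HC2O4-] ≈ [C2O4^2-] (since [H+] ≈ [HC2O4-]).
So [C2O4^2-] ≈ Ka2.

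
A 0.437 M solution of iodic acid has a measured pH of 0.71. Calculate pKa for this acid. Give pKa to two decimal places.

[H+] = 10^(-0.71) = 1.95 × 10^-1 M
At equilibrium [HA] = 0.437 − 1.95 × 10^-1 = 2.42 × 10^-1 M
Ka = [H+][A-]/[HA] = (1.95 × 10^-1)² / 2.42 × 10^-1 = 1.57 × 10^-1
pKa = -log(1.57 × 10^-1) = 0.80

pKa = 0.80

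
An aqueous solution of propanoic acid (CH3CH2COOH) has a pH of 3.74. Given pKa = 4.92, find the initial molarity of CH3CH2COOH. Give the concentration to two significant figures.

C₀ = 2.9 × 10^-3 M

[H+] = 10^(-3.74) = 1.82 × 10^-4 M = x
Ka = 10^(−4.92) = 1.20 × 10^-5
Ka = x²/(C₀ − x) ⇒ C₀ = x + x²/Ka
C₀ = 1.82 × 10^-4 + (1.82 × 10^-4)²/(1.20 × 10^-5) = 2.94 × 10^-3 M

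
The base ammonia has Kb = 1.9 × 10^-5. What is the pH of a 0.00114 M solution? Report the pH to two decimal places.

NH3 + H2O ⇌ NH4+ + OH-
Kb = [OH-]²/(0.00114 − [OH-]) = 1.9 × 10^-5
The 5% rule fails; solving [OH-]² + Kb·[OH-] − Kb·C₀ = 0 exactly:
[OH-] = (−Kb + √(Kb² + 4·Kb·C₀))/2 = 1.38 × 10^-4 M
pOH = 3.86, so pH = 14.00 − pOH = 10.14

pH = 10.14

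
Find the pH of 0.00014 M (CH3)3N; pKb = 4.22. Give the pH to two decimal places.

pH = 9.82

(CH3)3N + H2O ⇌ (CH3)3NH+ + OH-
Kb = 10^(−4.22) = 6.03 × 10^-5
Let x = [OH-] at equilibrium. Kb = x²/(0.00014 − x).
x is not negligible relative to C₀; solve x² + 6.03e-05·x − 8.44e-09 = 0.
x = [−6.03e-05 + √(6.03e-05² + 3.38e-08)]/2 = 6.66 × 10^-5 M
pOH = −log(6.66 × 10^-5) = 4.18; pH = 14.00 − 4.18 = 9.82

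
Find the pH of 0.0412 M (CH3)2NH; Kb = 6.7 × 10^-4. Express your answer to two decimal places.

pH = 11.69

(CH3)2NH + H2O ⇌ (CH3)2NH2+ + OH-
Let x = [OH-] at equilibrium. Kb = x²/(0.0412 − x).
Here C₀/Kb ≈ 61.5, so the small-x approximation fails. Use the quadratic:
x = (−Kb + √(Kb² + 4·Kb·C₀))/2 = 4.93 × 10^-3 M
pOH = −log(4.93 × 10^-3) = 2.31; pH = 14.00 − 2.31 = 11.69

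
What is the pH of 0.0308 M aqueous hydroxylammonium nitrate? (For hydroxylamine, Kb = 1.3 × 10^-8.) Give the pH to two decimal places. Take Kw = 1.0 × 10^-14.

NH3OH+ is the conjugate acid of the weak base NH2OH.
Ka = Kw/Kb = 1.0×10^-14 / 1.3 × 10^-8 = 7.69 × 10^-7
Ka = [H+]²/(0.0308 − [H+]) = 7.69 × 10^-7
Since Ka ≪ C₀, [H+] ≈ √(Ka·C₀) = 1.54 × 10^-4 M.
([H+]/C₀ = 0.5% < 5%, so the approximation holds.)
pH = −log[H+] = −log(1.54 × 10^-4) = 3.81

pH = 3.81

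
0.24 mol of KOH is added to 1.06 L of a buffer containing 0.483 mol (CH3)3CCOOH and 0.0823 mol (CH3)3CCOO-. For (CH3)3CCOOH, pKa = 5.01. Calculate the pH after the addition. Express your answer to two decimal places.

pH = 5.13

After neutralization: n((CH3)3CCOOH) = 0.243 mol, n((CH3)3CCOO-) = 0.322 mol.
Henderson–Hasselbalch with mole ratio 0.322/0.243: pH = 5.01 + (+0.122)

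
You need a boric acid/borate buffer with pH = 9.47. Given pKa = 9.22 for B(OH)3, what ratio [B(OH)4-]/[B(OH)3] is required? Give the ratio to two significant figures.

ratio = 1.8

pH = pKa + log(r) ⇒ log(r) = 9.47 − 9.22 = +0.25
r = [B(OH)4-]/[B(OH)3] = 10^(+0.25) = 1.78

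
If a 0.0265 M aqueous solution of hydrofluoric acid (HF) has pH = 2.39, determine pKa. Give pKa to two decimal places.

pKa = 3.13

[H+] = 10^(-2.39) = 4.07 × 10^-3 M
At equilibrium [HA] = 0.0265 − 4.07 × 10^-3 = 2.24 × 10^-2 M
Ka = [H+][A-]/[HA] = (4.07 × 10^-3)² / 2.24 × 10^-2 = 7.40 × 10^-4
pKa = -log(7.40 × 10^-4) = 3.13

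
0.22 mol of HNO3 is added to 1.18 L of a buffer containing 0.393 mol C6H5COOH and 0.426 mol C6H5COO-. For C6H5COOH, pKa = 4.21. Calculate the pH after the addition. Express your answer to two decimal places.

pH = 3.74

Added H+ converts C6H5COO- to C6H5COOH: C6H5COOH → 0.613 mol, C6H5COO- → 0.206 mol.
pH = pKa + log([A⁻]/[HA]) = 4.21 + log(0.206/0.613) = 4.21 -0.474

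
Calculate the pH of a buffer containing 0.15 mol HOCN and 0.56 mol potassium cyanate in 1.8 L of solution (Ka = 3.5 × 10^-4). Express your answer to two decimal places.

pKa = −log(3.5 × 10^-4) = 3.456
Using pH = pKa + log([base]/[acid]) with [base]/[acid] = 0.56/0.15:
pH = 3.456 + (+0.572) = 4.03

pH = 4.03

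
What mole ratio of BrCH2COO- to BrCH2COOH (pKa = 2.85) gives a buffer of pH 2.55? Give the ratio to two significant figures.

pH = pKa + log(r) ⇒ log(r) = 2.55 − 2.85 = -0.30
r = [BrCH2COO-]/[BrCH2COOH] = 10^(-0.30) = 0.501

ratio = 0.50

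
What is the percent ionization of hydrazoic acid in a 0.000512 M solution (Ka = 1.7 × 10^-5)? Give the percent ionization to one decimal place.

16.6%

HN3 ⇌ N3- + H+; let x = [H+] at equilibrium.
Ka = x²/(C₀ − x); solving the quadratic gives x = 8.52 × 10^-5 M.
% ionization = x/C₀ × 100% = 8.52 × 10^-5/0.000512 × 100% = 16.6%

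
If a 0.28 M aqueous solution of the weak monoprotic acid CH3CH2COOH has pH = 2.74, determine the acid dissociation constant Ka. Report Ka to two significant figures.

[H+] = 10^(-2.74) = 1.82 × 10^-3 M
At equilibrium [HA] = 0.28 − 1.82 × 10^-3 = 2.78 × 10^-1 M
Ka = [H+][A-]/[HA] = (1.82 × 10^-3)² / 2.78 × 10^-1 = 1.2 × 10^-5

Ka = 1.2 × 10^-5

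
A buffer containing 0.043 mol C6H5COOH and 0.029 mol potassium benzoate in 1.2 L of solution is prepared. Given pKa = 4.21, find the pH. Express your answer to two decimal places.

pH = 4.04

Using pH = pKa + log([base]/[acid]) with [base]/[acid] = 0.029/0.043:
pH = 4.21 + (-0.171) = 4.04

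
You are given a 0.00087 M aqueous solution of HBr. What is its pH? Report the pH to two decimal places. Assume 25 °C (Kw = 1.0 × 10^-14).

HBr is a strong acid and dissociates completely, so [H+] = 0.00087 M.
pH = -log(0.00087) = 3.06

pH = 3.06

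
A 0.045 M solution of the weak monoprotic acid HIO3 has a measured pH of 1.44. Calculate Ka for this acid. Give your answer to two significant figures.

Ka = 1.5 × 10^-1

[H+] = 10^(-1.44) = 3.63 × 10^-2 M
At equilibrium [HA] = 0.045 − 3.63 × 10^-2 = 8.70 × 10^-3 M
Ka = [H+][A-]/[HA] = (3.63 × 10^-2)² / 8.70 × 10^-3 = 1.5 × 10^-1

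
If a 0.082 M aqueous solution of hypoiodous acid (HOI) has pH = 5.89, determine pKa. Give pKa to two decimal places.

pKa = 10.69

[H+] = 10^(-5.89) = 1.29 × 10^-6 M
At equilibrium [HA] = 0.082 − 1.29 × 10^-6 = 8.20 × 10^-2 M
Ka = [H+][A-]/[HA] = (1.29 × 10^-6)² / 8.20 × 10^-2 = 2.03 × 10^-11
pKa = -log(2.03 × 10^-11) = 10.69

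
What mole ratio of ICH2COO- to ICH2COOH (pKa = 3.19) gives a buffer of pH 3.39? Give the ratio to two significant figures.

pH = pKa + log(r) ⇒ log(r) = 3.39 − 3.19 = +0.20
r = [ICH2COO-]/[ICH2COOH] = 10^(+0.20) = 1.58

ratio = 1.6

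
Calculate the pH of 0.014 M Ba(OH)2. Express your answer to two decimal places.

Ba(OH)2 is a strong base (each formula unit releases 2 OH-); [OH-] = 0.028 M.
pOH = -log(0.028) = 1.55
pH = 14.00 - 1.55 = 12.45

pH = 12.45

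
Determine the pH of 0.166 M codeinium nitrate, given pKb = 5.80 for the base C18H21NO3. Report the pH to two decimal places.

pH = 4.49

C18H22NO3+ is the conjugate acid of the weak base C18H21NO3.
Kb = 10^(−5.80) = 1.58 × 10^-6
Ka = Kw/Kb = 1.0×10^-14 / 1.58 × 10^-6 = 6.33 × 10^-9
Ka = [H+]²/(0.166 − [H+]) = 6.33 × 10^-9
Assume [H+] ≪ 0.166: [H+] ≈ √(6.33 × 10^-9 × 0.166) = 3.24 × 10^-5 M
pH = −log[H+] = −log(3.24 × 10^-5) = 4.49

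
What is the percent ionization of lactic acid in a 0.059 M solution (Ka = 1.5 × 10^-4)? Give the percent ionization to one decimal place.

4.9%

CH3CH(OH)COOH ⇌ CH3CH(OH)COO- + H+; let x = [H+] at equilibrium.
Ka = x²/(C₀ − x); solving the quadratic gives x = 2.90 × 10^-3 M.
% ionization = x/C₀ × 100% = 2.90 × 10^-3/0.059 × 100% = 4.9%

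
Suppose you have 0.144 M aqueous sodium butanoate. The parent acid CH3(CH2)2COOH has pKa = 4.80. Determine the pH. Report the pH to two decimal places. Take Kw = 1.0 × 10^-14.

pH = 8.98

CH3(CH2)2COO- is the conjugate base of the weak acid CH3(CH2)2COOH.
Ka = 10^(−4.80) = 1.58 × 10^-5
Kb = Kw/Ka = 1.0×10^-14 / 1.58 × 10^-5 = 6.33 × 10^-10
From the ICE table, Kb = x²/(0.144 − x) = 6.33 × 10^-10.
Assume x ≪ 0.144: x ≈ √(6.33 × 10^-10 × 0.144) = 9.55 × 10^-6 M
pOH = 5.02, so pH = 14.00 − pOH = 8.98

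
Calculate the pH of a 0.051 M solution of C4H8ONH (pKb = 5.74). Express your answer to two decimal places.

C4H8ONH + H2O ⇌ C4H8ONH2+ + OH-
Kb = 10^(−5.74) = 1.82 × 10^-6
Kb = x²/(0.051 − x) = 1.82 × 10^-6
Since Kb ≪ C₀, x ≈ √(Kb·C₀) = 3.05 × 10^-4 M.
pOH = 3.52, so pH = 14.00 − pOH = 10.48

pH = 10.48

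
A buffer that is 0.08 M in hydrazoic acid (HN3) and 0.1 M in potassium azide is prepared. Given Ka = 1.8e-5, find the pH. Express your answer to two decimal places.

pH = 4.84

pKa = −log(1.8 × 10^-5) = 4.745
pH = pKa + log([A⁻]/[HA]) = 4.745 + log(0.1/0.08)
pH = 4.745 + (+0.097) = 4.84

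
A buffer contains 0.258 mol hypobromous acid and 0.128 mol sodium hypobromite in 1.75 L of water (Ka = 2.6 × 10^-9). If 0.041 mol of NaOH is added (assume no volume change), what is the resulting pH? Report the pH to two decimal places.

pH = 8.48

OH- converts HOBr to OBr-: HOBr → 0.217 mol, OBr- → 0.169 mol.
pKa = −log(2.6 × 10^-9) = 8.585
Henderson–Hasselbalch with mole ratio 0.169/0.217: pH = 8.585 + (-0.109)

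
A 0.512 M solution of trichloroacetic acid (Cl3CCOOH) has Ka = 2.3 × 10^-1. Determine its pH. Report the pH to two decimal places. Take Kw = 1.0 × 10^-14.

pH = 0.61

Cl3CCOOH ⇌ Cl3CCOO- + H+
Ka = x²/(0.512 − x) = 2.3 × 10^-1
Here C₀/Ka ≈ 2.23, so the small-x approximation fails. Use the quadratic:
x = (−Ka + √(Ka² + 4·Ka·C₀))/2 = 2.47 × 10^-1 M
pH = −log[H+] = −log(2.47 × 10^-1) = 0.61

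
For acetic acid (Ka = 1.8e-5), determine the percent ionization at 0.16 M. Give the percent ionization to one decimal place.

CH3COOH ⇌ CH3COO- + H+; let x = [H+] at equilibrium.
x ≈ √(Ka·C₀) = √(1.8 × 10^-5 × 0.16) = 1.70 × 10^-3 M
% ionization = x/C₀ × 100% = 1.70 × 10^-3/0.16 × 100% = 1.1%

1.1%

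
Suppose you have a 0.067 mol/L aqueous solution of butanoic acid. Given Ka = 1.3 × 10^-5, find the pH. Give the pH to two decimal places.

CH3(CH2)2COOH ⇌ CH3(CH2)2COO- + H+
Ka = x²/(0.067 − x) = 1.3 × 10^-5
Neglecting x in the denominator: x = √(1.3 × 10^-5 × 0.067) = 9.33 × 10^-4 M
Check: 1.4% ionized — well under 5%, approximation valid.
pH = −log(9.33 × 10^-4) = 3.03

pH = 3.03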